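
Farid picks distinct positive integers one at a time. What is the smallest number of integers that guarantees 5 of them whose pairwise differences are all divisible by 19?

77

Integers whose pairwise differences are multiples of 19 are exactly those sharing a remainder mod 19. The 19 residue classes mod 19 are the pigeonholes.
With 76 integers one could put 4 in each residue class and have no class reach 5.
The 77th integer pushes some class to 5, so 19·4 + 1 = 77.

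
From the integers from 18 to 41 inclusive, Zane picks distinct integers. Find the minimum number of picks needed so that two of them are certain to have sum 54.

16

A set avoiding the sum 54 can contain at most one of each pair {x, 54−x}, plus the 6 elements whose complement lies outside the range or equal to its own complement.
The integers 27, …, 41 (15 of them) are such a set: any two sum to at least 27+28 = 55 > 54.
By the pigeonhole principle, any 16th integer completes one of the 9 pairs, so 16 choices force a sum of 54.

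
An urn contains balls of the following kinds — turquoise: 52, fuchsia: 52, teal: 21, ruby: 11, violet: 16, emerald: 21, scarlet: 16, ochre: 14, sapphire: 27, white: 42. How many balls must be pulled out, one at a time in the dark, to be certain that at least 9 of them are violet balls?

265

In the worst case for collecting violet balls, every non-violet ball comes out first.
There are 52 + 52 + 21 + 11 + 21 + 16 + 14 + 27 + 42 = 256 non-violet balls altogether.
After those, each further ball must be violet, so 256 + 9 = 265 draws guarantee 9 violet balls.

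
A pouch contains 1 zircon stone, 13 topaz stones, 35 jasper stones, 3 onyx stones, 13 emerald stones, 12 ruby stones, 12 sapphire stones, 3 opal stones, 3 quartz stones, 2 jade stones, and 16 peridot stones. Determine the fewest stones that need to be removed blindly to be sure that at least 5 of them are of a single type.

37

Pigeonhole: put each drawn stone into a box by type. The largest draw with every box below 5 takes min(count, 4) from each type; types with fewer than 4 contribute all they have.
Σ min(cᵢ, 4) = 1 + 4 + 4 + 3 + 4 + 4 + 4 + 3 + 3 + 2 + 4 = 36.
Draw number 36 + 1 = 37 must push one box to 5.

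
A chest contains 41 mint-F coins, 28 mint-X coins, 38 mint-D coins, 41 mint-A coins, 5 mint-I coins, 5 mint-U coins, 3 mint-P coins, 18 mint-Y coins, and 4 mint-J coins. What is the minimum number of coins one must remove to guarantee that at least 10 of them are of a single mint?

63

By pigeonhole, the 9 mints are the holes; the coins drawn are the pigeons.
To avoid 10 of any one mint, the worst case takes at most 9 of each mint, or every coin of a mint that has fewer than 9.
That gives 9 + 9 + 9 + 9 + 5 + 5 + 3 + 9 + 4 = 62 coins with no mint reaching 10.
The next coin forces some mint to 10, so 62 + 1 = 63.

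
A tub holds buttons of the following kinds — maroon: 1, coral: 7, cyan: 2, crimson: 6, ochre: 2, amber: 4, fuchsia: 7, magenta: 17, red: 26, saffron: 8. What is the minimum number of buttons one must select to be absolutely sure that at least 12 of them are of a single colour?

An adversary could hand out at most 11 buttons per colour (8 colours run out sooner): 1 + 7 + 2 + 6 + 2 + 4 + 7 + 11 + 11 + 8 = 59 buttons and still no colour has 12.
One more button lands in a colour already at 11, so 60 draws are enough and 59 are not.

60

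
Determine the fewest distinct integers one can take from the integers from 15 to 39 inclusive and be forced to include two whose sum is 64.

Group the elements by complementary pair {x, 64−x}: {25,39}, {26,38}, {27,37}, …, giving 7 two-element pairs, the single value 32 (it cannot pair with itself since the integers are distinct), and 10 integers whose partner 64−x falls outside [15,39].
By the pigeonhole principle, treating each of those 18 groups as a pigeonhole, one can pick one integer per group — 18 integers — with no two summing to 64.
The 19th integer lands in an occupied pair, forcing a sum of 64.

19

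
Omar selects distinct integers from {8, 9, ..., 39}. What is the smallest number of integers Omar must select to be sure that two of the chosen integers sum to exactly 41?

A set avoiding the sum 41 can contain at most one of each pair {x, 41−x}, plus the 6 elements whose complement lies outside the range.
The integers 21, …, 39 (19 of them) are such a set: any two sum to at least 21+22 = 43 > 41.
Any 20th integer completes one of the 13 pairs, so 20 choices force a sum of 41.

20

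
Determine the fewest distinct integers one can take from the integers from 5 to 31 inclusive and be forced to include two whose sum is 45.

19

Two chosen integers sum to 45 exactly when both halves of some pair {x, 45−x} with 14 ≤ x ≤ 45−x ≤ 31 are chosen — 9 such pairs.
The remaining 9 elements (those with no distinct partner in range) can never complete a 45-sum, so the worst case takes all of them and one from each pair: 9 + 9 = 18.
The 19th integer has to be the second member of some pair, so 18 + 1 = 19.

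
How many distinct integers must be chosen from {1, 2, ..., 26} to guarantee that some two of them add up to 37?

19

A set avoiding the sum 37 can contain at most one of each pair {x, 37−x}, plus the 10 elements whose complement lies outside the range.
The integers 1, …, 18 (18 of them) are such a set: any two sum to at least 1+2 = 3 and at most 17+18 = 35 < 37.
Any 19th integer completes one of the 8 pairs, so 19 choices force a sum of 37.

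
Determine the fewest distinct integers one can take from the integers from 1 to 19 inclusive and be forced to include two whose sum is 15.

A set avoiding the sum 15 can contain at most one of each pair {x, 15−x}, plus the 5 elements whose complement lies outside the range.
The integers 8, …, 19 (12 of them) are such a set: any two sum to at least 8+9 = 17 > 15.
By the pigeonhole principle, any 13th integer completes one of the 7 pairs, so 13 choices force a sum of 15.

13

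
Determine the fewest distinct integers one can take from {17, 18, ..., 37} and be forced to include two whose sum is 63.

16

Group the elements by complementary pair {x, 63−x}: {26,37}, {27,36}, {28,35}, …, giving 6 two-element pairs and 9 integers whose partner 63−x falls outside [17,37].
By the pigeonhole principle, treating each of those 15 groups as a pigeonhole, one can pick one integer per group — 15 integers — with no two summing to 63.
The 16th integer lands in an occupied pair, forcing a sum of 63.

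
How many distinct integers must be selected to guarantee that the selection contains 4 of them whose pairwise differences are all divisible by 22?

Integers whose pairwise differences are multiples of 22 are exactly those sharing a remainder mod 22. The 22 residue classes mod 22 are the pigeonholes.
With 66 integers one could put 3 in each residue class and have no class reach 4.
The 67th integer pushes some class to 4, so 22·3 + 1 = 67.

67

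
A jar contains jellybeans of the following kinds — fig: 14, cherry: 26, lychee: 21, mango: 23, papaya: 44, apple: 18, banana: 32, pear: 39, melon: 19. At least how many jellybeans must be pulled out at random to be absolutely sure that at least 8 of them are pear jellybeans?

In the worst case for collecting pear jellybeans, every non-pear jellybean comes out first.
There are 14 + 26 + 21 + 23 + 44 + 18 + 32 + 19 = 197 non-pear jellybeans altogether.
After those, each further jellybean must be pear, so 197 + 8 = 205 draws guarantee 8 pear jellybeans.

205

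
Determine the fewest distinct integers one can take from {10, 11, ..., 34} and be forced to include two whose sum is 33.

Two chosen integers sum to 33 exactly when both halves of some pair {x, 33−x} with 10 ≤ x ≤ 33−x ≤ 23 are chosen — 7 such pairs.
The remaining 11 elements (those with no distinct partner in range) can never complete a 33-sum, so the worst case takes all of them and one from each pair: 11 + 7 = 18.
The 19th integer has to be the second member of some pair, so 18 + 1 = 19.

19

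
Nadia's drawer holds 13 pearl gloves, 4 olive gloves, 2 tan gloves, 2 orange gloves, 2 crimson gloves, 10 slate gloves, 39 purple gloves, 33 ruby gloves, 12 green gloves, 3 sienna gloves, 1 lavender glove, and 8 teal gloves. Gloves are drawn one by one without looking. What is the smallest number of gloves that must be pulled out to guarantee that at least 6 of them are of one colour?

The 12 colours are the holes; the gloves drawn are the pigeons.
To avoid 6 of any one colour, the worst case takes at most 5 of each colour, or every glove of a colour that has fewer than 5.
That gives 5 + 4 + 2 + 2 + 2 + 5 + 5 + 5 + 5 + 3 + 1 + 5 = 44 gloves with no colour reaching 6.
The next glove forces some colour to 6, so 44 + 1 = 45.

45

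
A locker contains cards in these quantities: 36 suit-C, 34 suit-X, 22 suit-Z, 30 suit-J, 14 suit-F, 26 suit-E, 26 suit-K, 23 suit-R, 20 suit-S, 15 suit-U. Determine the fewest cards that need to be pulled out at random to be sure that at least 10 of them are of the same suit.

By pigeonhole, put each drawn card into a box by suit. The largest draw with every box below 10 takes min(count, 9) from each suit.
Σ min(cᵢ, 9) = 9 + 9 + 9 + 9 + 9 + 9 + 9 + 9 + 9 + 9 = 90.
Draw number 90 + 1 = 91 must push one box to 10.

91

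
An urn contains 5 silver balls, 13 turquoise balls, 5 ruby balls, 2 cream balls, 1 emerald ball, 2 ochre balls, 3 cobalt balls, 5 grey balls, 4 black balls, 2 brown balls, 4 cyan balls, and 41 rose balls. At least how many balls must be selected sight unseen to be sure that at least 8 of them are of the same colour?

By pigeonhole, put each drawn ball into a box by colour. The largest draw with every box below 8 takes min(count, 7) from each colour; colours with fewer than 7 contribute all they have.
Σ min(cᵢ, 7) = 5 + 7 + 5 + 2 + 1 + 2 + 3 + 5 + 4 + 2 + 4 + 7 = 47.
Draw number 47 + 1 = 48 must push one box to 8.

48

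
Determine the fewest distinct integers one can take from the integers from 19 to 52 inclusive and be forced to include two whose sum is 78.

Two chosen integers sum to 78 exactly when both halves of some pair {x, 78−x} with 26 ≤ x ≤ 78−x ≤ 52 are chosen — 13 such pairs.
The remaining 8 elements (those with no distinct partner in range) can never complete a 78-sum, so the worst case takes all of them and one from each pair: 8 + 13 = 21.
The 22nd integer has to be the second member of some pair, so 21 + 1 = 22.

22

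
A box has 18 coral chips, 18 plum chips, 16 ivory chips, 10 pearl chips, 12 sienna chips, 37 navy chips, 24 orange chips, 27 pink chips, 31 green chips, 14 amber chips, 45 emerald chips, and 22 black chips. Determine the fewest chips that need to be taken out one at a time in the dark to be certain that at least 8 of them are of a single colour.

An adversary could hand out at most 7 chips per colour: 7 + 7 + 7 + 7 + 7 + 7 + 7 + 7 + 7 + 7 + 7 + 7 = 84 chips and still no colour has 8.
By pigeonhole, one more chip lands in a colour already at 7, so 85 draws are enough and 84 are not.

85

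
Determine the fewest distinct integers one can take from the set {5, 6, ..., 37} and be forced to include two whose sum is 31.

23

Two chosen integers sum to 31 exactly when both halves of some pair {x, 31−x} with 5 ≤ x ≤ 31−x ≤ 26 are chosen — 11 such pairs.
The remaining 11 elements (those with no distinct partner in range) can never complete a 31-sum, so the worst case takes all of them and one from each pair: 11 + 11 = 22.
By pigeonhole, the 23rd integer has to be the second member of some pair, so 22 + 1 = 23.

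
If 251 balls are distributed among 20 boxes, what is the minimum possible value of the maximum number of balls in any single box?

The 20 boxes are the holes and the 251 balls are the pigeons.
If every box held at most 12 balls, the total would be at most 20 × 12 = 240, which is less than 251.
So some box holds at least ⌈251/20⌉ = 13 balls.

13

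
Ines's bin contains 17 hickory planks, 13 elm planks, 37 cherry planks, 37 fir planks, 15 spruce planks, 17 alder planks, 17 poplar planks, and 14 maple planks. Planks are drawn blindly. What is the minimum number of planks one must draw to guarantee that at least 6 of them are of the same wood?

41

By pigeonhole, put each drawn plank into a box by wood. The largest draw with every box below 6 takes min(count, 5) from each wood.
Σ min(cᵢ, 5) = 5 + 5 + 5 + 5 + 5 + 5 + 5 + 5 = 40.
Draw number 40 + 1 = 41 must push one box to 6.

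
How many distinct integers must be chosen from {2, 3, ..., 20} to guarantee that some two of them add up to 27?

13

Group the elements by complementary pair {x, 27−x}: {7,20}, {8,19}, {9,18}, …, giving 7 two-element pairs and 5 integers whose partner 27−x falls outside [2,20].
Treating each of those 12 groups as a pigeonhole, one can pick one integer per group — 12 integers — with no two summing to 27.
The 13th integer lands in an occupied pair, forcing a sum of 27.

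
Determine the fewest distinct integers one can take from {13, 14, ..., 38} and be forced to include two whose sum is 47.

16

Group the elements by complementary pair {x, 47−x}: {13,34}, {14,33}, {15,32}, …, giving 11 two-element pairs and 4 integers whose partner 47−x falls outside [13,38].
Pigeonhole: treating each of those 15 groups as a pigeonhole, one can pick one integer per group — 15 integers — with no two summing to 47.
The 16th integer lands in an occupied pair, forcing a sum of 47.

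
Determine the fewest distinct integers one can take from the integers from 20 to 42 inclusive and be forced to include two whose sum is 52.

A set avoiding the sum 52 can contain at most one of each pair {x, 52−x}, plus the 11 elements whose complement lies outside the range or equal to its own complement.
The integers 26, …, 42 (17 of them) are such a set: any two sum to at least 26+27 = 53 > 52.
By the pigeonhole principle, any 18th integer completes one of the 6 pairs, so 18 choices force a sum of 52.

18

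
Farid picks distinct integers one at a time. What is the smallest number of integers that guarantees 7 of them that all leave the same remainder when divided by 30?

The 30 residue classes mod 30 are the pigeonholes.
With 180 integers one could put 6 in each residue class and have no class reach 7.
The 181st integer pushes some class to 7, so 30·6 + 1 = 181.

181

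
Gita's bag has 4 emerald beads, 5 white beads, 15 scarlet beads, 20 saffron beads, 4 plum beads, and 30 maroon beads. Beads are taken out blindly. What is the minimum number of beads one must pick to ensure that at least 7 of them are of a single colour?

32

Put each drawn bead into a box by colour. The largest draw with every box below 7 takes min(count, 6) from each colour; colours with fewer than 6 contribute all they have.
Σ min(cᵢ, 6) = 4 + 5 + 6 + 6 + 4 + 6 = 31.
Draw number 31 + 1 = 32 must push one box to 7.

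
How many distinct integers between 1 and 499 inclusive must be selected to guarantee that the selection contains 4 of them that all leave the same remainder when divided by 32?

The 32 residue classes mod 32 are the pigeonholes.
With 96 integers one could put 3 in each residue class and have no class reach 4.
The 97th integer pushes some class to 4, so 32·3 + 1 = 97.

97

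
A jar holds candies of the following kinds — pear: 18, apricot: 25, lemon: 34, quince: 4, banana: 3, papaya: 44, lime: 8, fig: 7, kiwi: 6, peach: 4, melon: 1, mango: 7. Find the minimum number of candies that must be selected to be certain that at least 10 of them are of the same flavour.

77

An adversary could hand out at most 9 candies per flavour (8 flavours run out sooner): 9 + 9 + 9 + 4 + 3 + 9 + 8 + 7 + 6 + 4 + 1 + 7 = 76 candies and still no flavour has 10.
By the pigeonhole principle, one more candy lands in a flavour already at 9, so 77 draws are enough and 76 are not.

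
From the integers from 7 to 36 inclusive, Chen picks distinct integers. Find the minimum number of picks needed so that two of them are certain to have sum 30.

23

A set avoiding the sum 30 can contain at most one of each pair {x, 30−x}, plus the 14 elements whose complement lies outside the range or equal to its own complement.
The integers 15, …, 36 (22 of them) are such a set: any two sum to at least 15+16 = 31 > 30.
By the pigeonhole principle, any 23rd integer completes one of the 8 pairs, so 23 choices force a sum of 30.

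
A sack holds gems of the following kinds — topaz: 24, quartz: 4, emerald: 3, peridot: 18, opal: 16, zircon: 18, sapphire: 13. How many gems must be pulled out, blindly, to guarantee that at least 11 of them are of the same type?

58

Put each drawn gem into a box by type. The largest draw with every box below 11 takes min(count, 10) from each type; types with fewer than 10 contribute all they have.
Σ min(cᵢ, 10) = 10 + 4 + 3 + 10 + 10 + 10 + 10 = 57.
Draw number 57 + 1 = 58 must push one box to 11.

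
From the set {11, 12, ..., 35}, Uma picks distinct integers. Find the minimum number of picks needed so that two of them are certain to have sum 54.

Two chosen integers sum to 54 exactly when both halves of some pair {x, 54−x} with 19 ≤ x ≤ 54−x ≤ 35 are chosen — 8 such pairs.
The remaining 9 elements (those with no distinct partner in range) can never complete a 54-sum, so the worst case takes all of them and one from each pair: 9 + 8 = 17.
The 18th integer has to be the second member of some pair, so 17 + 1 = 18.

18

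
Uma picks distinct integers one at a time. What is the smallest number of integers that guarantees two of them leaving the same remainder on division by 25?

The 25 residue classes mod 25 are the pigeonholes.
With 25 integers one could put 1 in each residue class and have no class reach 2.
The 26th integer pushes some class to 2, so 25·1 + 1 = 26.

26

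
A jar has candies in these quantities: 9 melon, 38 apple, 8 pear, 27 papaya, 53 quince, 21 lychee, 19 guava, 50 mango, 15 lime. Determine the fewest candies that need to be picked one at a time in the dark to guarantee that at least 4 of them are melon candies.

In the worst case for collecting melon candies, every non-melon candy comes out first.
There are 38 + 8 + 27 + 53 + 21 + 19 + 50 + 15 = 231 non-melon candies altogether.
After those, each further candy must be melon, so 231 + 4 = 235 draws guarantee 4 melon candies.

235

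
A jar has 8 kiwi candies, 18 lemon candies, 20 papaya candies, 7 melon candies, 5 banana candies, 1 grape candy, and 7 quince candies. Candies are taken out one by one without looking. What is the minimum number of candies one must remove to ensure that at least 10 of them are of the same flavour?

47

Put each drawn candy into a box by flavour. The largest draw with every box below 10 takes min(count, 9) from each flavour; flavours with fewer than 9 contribute all they have.
Σ min(cᵢ, 9) = 8 + 9 + 9 + 7 + 5 + 1 + 7 = 46.
Draw number 46 + 1 = 47 must push one box to 10.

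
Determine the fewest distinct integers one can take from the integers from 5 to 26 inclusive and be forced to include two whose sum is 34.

Two chosen integers sum to 34 exactly when both halves of some pair {x, 34−x} with 8 ≤ x ≤ 34−x ≤ 26 are chosen — 9 such pairs.
The remaining 4 elements (those with no distinct partner in range) can never complete a 34-sum, so the worst case takes all of them and one from each pair: 4 + 9 = 13.
The 14th integer has to be the second member of some pair, so 13 + 1 = 14.

14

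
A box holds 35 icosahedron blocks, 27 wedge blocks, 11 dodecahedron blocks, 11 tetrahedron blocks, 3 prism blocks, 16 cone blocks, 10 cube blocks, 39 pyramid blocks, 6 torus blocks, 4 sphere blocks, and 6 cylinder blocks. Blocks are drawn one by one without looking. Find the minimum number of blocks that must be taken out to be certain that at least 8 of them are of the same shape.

69

By pigeonhole, the 11 shapes are the holes; the blocks drawn are the pigeons.
To avoid 8 of any one shape, the worst case takes at most 7 of each shape, or every block of a shape that has fewer than 7.
That gives 7 + 7 + 7 + 7 + 3 + 7 + 7 + 7 + 6 + 4 + 6 = 68 blocks with no shape reaching 8.
The next block forces some shape to 8, so 68 + 1 = 69.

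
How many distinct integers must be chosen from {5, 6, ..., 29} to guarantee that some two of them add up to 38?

A set avoiding the sum 38 can contain at most one of each pair {x, 38−x}, plus the 5 elements whose complement lies outside the range or equal to its own complement.
The integers 5, …, 19 (15 of them) are such a set: any two sum to at least 5+6 = 11 and at most 18+19 = 37 < 38.
Any 16th integer completes one of the 10 pairs, so 16 choices force a sum of 38.

16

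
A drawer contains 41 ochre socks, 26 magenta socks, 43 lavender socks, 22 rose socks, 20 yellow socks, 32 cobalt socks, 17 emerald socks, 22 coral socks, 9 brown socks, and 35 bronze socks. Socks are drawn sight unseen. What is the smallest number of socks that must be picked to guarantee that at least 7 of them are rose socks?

In the worst case for collecting rose socks, every non-rose sock comes out first.
There are 41 + 26 + 43 + 20 + 32 + 17 + 22 + 9 + 35 = 245 non-rose socks altogether.
After those, each further sock must be rose, so 245 + 7 = 252 draws guarantee 7 rose socks.

252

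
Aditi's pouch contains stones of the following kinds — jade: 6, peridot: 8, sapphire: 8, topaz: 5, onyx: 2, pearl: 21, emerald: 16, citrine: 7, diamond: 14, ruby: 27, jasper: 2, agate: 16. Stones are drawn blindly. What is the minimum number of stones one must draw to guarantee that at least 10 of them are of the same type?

84

Put each drawn stone into a box by type. The largest draw with every box below 10 takes min(count, 9) from each type; types with fewer than 9 contribute all they have.
Σ min(cᵢ, 9) = 6 + 8 + 8 + 5 + 2 + 9 + 9 + 7 + 9 + 9 + 2 + 9 = 83.
Draw number 83 + 1 = 84 must push one box to 10.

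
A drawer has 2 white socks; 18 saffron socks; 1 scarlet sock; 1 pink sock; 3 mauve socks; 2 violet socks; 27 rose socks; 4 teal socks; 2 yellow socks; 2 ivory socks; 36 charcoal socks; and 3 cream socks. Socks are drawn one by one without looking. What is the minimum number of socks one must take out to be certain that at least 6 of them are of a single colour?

36

An adversary could hand out at most 5 socks per colour (9 colours run out sooner): 2 + 5 + 1 + 1 + 3 + 2 + 5 + 4 + 2 + 2 + 5 + 3 = 35 socks and still no colour has 6.
By the pigeonhole principle, one more sock lands in a colour already at 5, so 36 draws are enough and 35 are not.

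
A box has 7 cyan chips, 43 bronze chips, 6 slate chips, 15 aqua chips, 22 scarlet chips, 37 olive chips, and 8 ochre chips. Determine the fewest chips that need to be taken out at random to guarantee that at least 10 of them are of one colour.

By pigeonhole, put each drawn chip into a box by colour. The largest draw with every box below 10 takes min(count, 9) from each colour; colours with fewer than 9 contribute all they have.
Σ min(cᵢ, 9) = 7 + 9 + 6 + 9 + 9 + 9 + 8 = 57.
Draw number 57 + 1 = 58 must push one box to 10.

58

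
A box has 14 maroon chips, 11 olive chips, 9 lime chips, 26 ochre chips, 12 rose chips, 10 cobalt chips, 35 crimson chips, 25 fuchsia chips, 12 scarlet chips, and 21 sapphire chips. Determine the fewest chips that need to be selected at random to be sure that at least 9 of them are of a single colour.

81

Pigeonhole: put each drawn chip into a box by colour. The largest draw with every box below 9 takes min(count, 8) from each colour.
Σ min(cᵢ, 8) = 8 + 8 + 8 + 8 + 8 + 8 + 8 + 8 + 8 + 8 = 80.
Draw number 80 + 1 = 81 must push one box to 9.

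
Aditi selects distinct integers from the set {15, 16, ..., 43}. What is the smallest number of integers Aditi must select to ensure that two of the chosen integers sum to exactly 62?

Group the elements by complementary pair {x, 62−x}: {19,43}, {20,42}, {21,41}, …, giving 12 two-element pairs, the single value 31 (it cannot pair with itself since the integers are distinct), and 4 integers whose partner 62−x falls outside [15,43].
Pigeonhole: treating each of those 17 groups as a pigeonhole, one can pick one integer per group — 17 integers — with no two summing to 62.
The 18th integer lands in an occupied pair, forcing a sum of 62.

18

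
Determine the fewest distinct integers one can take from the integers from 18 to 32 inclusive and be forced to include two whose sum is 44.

12

A set avoiding the sum 44 can contain at most one of each pair {x, 44−x}, plus the 7 elements whose complement lies outside the range or equal to its own complement.
The integers 22, …, 32 (11 of them) are such a set: any two sum to at least 22+23 = 45 > 44.
Any 12th integer completes one of the 4 pairs, so 12 choices force a sum of 44.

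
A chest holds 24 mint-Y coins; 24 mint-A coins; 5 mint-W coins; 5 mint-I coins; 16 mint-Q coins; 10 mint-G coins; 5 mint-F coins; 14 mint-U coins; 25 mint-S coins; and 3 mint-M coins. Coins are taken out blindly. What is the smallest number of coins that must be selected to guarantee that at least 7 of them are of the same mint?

Pigeonhole: put each drawn coin into a box by mint. The largest draw with every box below 7 takes min(count, 6) from each mint; mints with fewer than 6 contribute all they have.
Σ min(cᵢ, 6) = 6 + 6 + 5 + 5 + 6 + 6 + 5 + 6 + 6 + 3 = 54.
Draw number 54 + 1 = 55 must push one box to 7.

55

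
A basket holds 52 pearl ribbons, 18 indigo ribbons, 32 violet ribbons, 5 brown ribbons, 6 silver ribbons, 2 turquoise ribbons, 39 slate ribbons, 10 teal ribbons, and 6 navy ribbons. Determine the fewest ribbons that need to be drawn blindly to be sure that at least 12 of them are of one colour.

Put each drawn ribbon into a box by colour. The largest draw with every box below 12 takes min(count, 11) from each colour; colours with fewer than 11 contribute all they have.
Σ min(cᵢ, 11) = 11 + 11 + 11 + 5 + 6 + 2 + 11 + 10 + 6 = 73.
Draw number 73 + 1 = 74 must push one box to 12.

74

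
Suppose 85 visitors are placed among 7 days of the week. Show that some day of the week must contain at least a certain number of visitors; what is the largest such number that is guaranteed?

By the pigeonhole principle, the 7 days of the week are the holes and the 85 visitors are the pigeons.
If every day of the week held at most 12 visitors, the total would be at most 7 × 12 = 84, which is less than 85.
So some day of the week holds at least ⌈85/7⌉ = 13 visitors.

13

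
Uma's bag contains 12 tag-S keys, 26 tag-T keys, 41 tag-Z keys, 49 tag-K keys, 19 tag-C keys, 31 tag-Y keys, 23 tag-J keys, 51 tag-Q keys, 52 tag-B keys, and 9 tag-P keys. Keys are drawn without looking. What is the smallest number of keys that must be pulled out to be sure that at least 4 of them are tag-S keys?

In the worst case for collecting tag-S keys, every non-tag-S key comes out first.
There are 26 + 41 + 49 + 19 + 31 + 23 + 51 + 52 + 9 = 301 non-tag-S keys altogether.
After those, each further key must be tag-S, so 301 + 4 = 305 draws guarantee 4 tag-S keys.

305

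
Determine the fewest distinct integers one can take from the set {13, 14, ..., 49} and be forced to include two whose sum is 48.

Two chosen integers sum to 48 exactly when both halves of some pair {x, 48−x} with 13 ≤ x ≤ 48−x ≤ 35 are chosen — 11 such pairs.
The remaining 15 elements (those with no distinct partner in range) can never complete a 48-sum, so the worst case takes all of them and one from each pair: 15 + 11 = 26.
Pigeonhole: the 27th integer has to be the second member of some pair, so 26 + 1 = 27.

27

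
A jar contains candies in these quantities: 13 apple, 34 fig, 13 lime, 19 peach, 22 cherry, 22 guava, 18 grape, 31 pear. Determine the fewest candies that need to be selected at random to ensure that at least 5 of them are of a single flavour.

Pigeonhole: the 8 flavours are the holes; the candies drawn are the pigeons.
To avoid 5 of any one flavour, the worst case takes at most 4 of each flavour.
That gives 4 + 4 + 4 + 4 + 4 + 4 + 4 + 4 = 32 candies with no flavour reaching 5.
The next candy forces some flavour to 5, so 32 + 1 = 33.

33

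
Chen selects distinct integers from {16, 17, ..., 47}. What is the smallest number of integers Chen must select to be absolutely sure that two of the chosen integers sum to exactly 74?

23

Group the elements by complementary pair {x, 74−x}: {27,47}, {28,46}, {29,45}, …, giving 10 two-element pairs, the single value 37 (it cannot pair with itself since the integers are distinct), and 11 integers whose partner 74−x falls outside [16,47].
Treating each of those 22 groups as a pigeonhole, one can pick one integer per group — 22 integers — with no two summing to 74.
The 23rd integer lands in an occupied pair, forcing a sum of 74.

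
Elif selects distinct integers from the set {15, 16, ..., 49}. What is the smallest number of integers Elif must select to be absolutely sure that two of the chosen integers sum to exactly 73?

A set avoiding the sum 73 can contain at most one of each pair {x, 73−x}, plus the 9 elements whose complement lies outside the range.
The integers 15, …, 36 (22 of them) are such a set: any two sum to at least 15+16 = 31 and at most 35+36 = 71 < 73.
By pigeonhole, any 23rd integer completes one of the 13 pairs, so 23 choices force a sum of 73.

23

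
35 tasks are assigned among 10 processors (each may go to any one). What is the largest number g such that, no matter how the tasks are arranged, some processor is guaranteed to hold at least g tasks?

By pigeonhole, the 10 processors are the holes and the 35 tasks are the pigeons.
If every processor held at most 3 tasks, the total would be at most 10 × 3 = 30, which is less than 35.
So some processor holds at least ⌈35/10⌉ = 4 tasks.

4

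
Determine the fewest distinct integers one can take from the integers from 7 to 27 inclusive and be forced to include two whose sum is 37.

Two chosen integers sum to 37 exactly when both halves of some pair {x, 37−x} with 10 ≤ x ≤ 37−x ≤ 27 are chosen — 9 such pairs.
The remaining 3 elements (those with no distinct partner in range) can never complete a 37-sum, so the worst case takes all of them and one from each pair: 3 + 9 = 12.
Pigeonhole: the 13th integer has to be the second member of some pair, so 12 + 1 = 13.

13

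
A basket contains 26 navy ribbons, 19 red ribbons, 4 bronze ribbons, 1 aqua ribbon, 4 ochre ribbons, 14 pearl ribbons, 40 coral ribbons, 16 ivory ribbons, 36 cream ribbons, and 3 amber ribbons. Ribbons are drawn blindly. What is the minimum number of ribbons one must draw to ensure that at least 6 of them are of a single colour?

An adversary could hand out at most 5 ribbons per colour (4 colours run out sooner): 5 + 5 + 4 + 1 + 4 + 5 + 5 + 5 + 5 + 3 = 42 ribbons and still no colour has 6.
One more ribbon lands in a colour already at 5, so 43 draws are enough and 42 are not.

43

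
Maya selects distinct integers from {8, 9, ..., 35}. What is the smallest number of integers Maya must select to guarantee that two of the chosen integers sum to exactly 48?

Two chosen integers sum to 48 exactly when both halves of some pair {x, 48−x} with 13 ≤ x ≤ 48−x ≤ 35 are chosen — 11 such pairs.
The remaining 6 elements (those with no distinct partner in range) can never complete a 48-sum, so the worst case takes all of them and one from each pair: 6 + 11 = 17.
The 18th integer has to be the second member of some pair, so 17 + 1 = 18.

18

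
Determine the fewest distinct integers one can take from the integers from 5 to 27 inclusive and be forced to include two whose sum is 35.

Two chosen integers sum to 35 exactly when both halves of some pair {x, 35−x} with 8 ≤ x ≤ 35−x ≤ 27 are chosen — 10 such pairs.
The remaining 3 elements (those with no distinct partner in range) can never complete a 35-sum, so the worst case takes all of them and one from each pair: 3 + 10 = 13.
By pigeonhole, the 14th integer has to be the second member of some pair, so 13 + 1 = 14.

14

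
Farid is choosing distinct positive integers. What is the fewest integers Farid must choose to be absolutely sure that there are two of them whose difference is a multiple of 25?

Integers whose pairwise differences are multiples of 25 are exactly those sharing a remainder mod 25. The 25 residue classes mod 25 are the pigeonholes.
With 25 integers one could put 1 in each residue class and have no class reach 2.
The 26th integer pushes some class to 2, so 25·1 + 1 = 26.

26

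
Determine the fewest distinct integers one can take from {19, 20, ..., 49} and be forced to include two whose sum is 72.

Group the elements by complementary pair {x, 72−x}: {23,49}, {24,48}, {25,47}, …, giving 13 two-element pairs; the single value 36 (it cannot pair with itself since the integers are distinct); and 4 integers whose partner 72−x falls outside [19,49].
Pigeonhole: treating each of those 18 groups as a pigeonhole, one can pick one integer per group — 18 integers — with no two summing to 72.
The 19th integer lands in an occupied pair, forcing a sum of 72.

19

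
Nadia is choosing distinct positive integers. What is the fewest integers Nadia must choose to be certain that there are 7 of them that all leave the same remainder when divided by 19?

The 19 residue classes mod 19 are the pigeonholes.
With 114 integers one could put 6 in each residue class and have no class reach 7.
The 115th integer pushes some class to 7, so 19·6 + 1 = 115.

115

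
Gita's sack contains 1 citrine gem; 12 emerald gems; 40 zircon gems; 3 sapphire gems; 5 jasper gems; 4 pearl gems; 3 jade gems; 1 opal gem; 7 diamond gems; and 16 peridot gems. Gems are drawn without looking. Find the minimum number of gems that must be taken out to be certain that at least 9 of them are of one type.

49

The 10 types are the holes; the gems drawn are the pigeons.
To avoid 9 of any one type, the worst case takes at most 8 of each type, or every gem of a type that has fewer than 8.
That gives 1 + 8 + 8 + 3 + 5 + 4 + 3 + 1 + 7 + 8 = 48 gems with no type reaching 9.
The next gem forces some type to 9, so 48 + 1 = 49.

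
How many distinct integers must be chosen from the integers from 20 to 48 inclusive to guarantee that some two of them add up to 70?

A set avoiding the sum 70 can contain at most one of each pair {x, 70−x}, plus the 3 elements whose complement lies outside the range or equal to its own complement.
The integers 20, …, 35 (16 of them) are such a set: any two sum to at least 20+21 = 41 and at most 34+35 = 69 < 70.
Any 17th integer completes one of the 13 pairs, so 17 choices force a sum of 70.

17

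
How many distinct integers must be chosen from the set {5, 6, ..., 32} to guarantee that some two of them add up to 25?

21

Group the elements by complementary pair {x, 25−x}: {5,20}, {6,19}, {7,18}, …, giving 8 two-element pairs and 12 integers whose partner 25−x falls outside [5,32].
Pigeonhole: treating each of those 20 groups as a pigeonhole, one can pick one integer per group — 20 integers — with no two summing to 25.
The 21st integer lands in an occupied pair, forcing a sum of 25.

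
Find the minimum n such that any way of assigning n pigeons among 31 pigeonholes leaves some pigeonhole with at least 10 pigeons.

With 279 pigeons one could put exactly 9 in each of the 31 pigeonholes, and no pigeonhole would reach 10.
By pigeonhole, one more pigeon must land in a pigeonhole that already has 9, giving it 10.
So 31 × 9 + 1 = 280 pigeons are required.

280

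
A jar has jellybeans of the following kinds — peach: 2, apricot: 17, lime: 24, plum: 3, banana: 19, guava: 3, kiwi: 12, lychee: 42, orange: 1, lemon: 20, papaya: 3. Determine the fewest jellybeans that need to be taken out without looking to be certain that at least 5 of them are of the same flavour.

37

By pigeonhole, put each drawn jellybean into a box by flavour. The largest draw with every box below 5 takes min(count, 4) from each flavour; flavours with fewer than 4 contribute all they have.
Σ min(cᵢ, 4) = 2 + 4 + 4 + 3 + 4 + 3 + 4 + 4 + 1 + 4 + 3 = 36.
Draw number 36 + 1 = 37 must push one box to 5.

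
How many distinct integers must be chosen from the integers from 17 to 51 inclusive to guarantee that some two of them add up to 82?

Two chosen integers sum to 82 exactly when both halves of some pair {x, 82−x} with 31 ≤ x ≤ 82−x ≤ 51 are chosen — 10 such pairs.
The remaining 15 elements (those with no distinct partner in range) can never complete a 82-sum, so the worst case takes all of them and one from each pair: 15 + 10 = 25.
By pigeonhole, the 26th integer has to be the second member of some pair, so 25 + 1 = 26.

26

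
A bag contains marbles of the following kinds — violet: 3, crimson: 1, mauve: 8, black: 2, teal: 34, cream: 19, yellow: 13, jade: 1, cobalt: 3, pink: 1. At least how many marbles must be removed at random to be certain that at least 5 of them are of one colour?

28

An adversary could hand out at most 4 marbles per colour (6 colours run out sooner): 3 + 1 + 4 + 2 + 4 + 4 + 4 + 1 + 3 + 1 = 27 marbles and still no colour has 5.
One more marble lands in a colour already at 4, so 28 draws are enough and 27 are not.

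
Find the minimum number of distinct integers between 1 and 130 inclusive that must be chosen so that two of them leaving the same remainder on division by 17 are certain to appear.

18

The 17 residue classes mod 17 are the pigeonholes.
With 17 integers one could put 1 in each residue class and have no class reach 2.
The 18th integer pushes some class to 2, so 17·1 + 1 = 18.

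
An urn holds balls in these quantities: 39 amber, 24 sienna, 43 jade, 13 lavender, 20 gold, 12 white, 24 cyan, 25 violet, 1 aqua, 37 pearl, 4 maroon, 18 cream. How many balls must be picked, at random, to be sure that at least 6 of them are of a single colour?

An adversary could hand out at most 5 balls per colour (aqua, maroon run out sooner): 5 + 5 + 5 + 5 + 5 + 5 + 5 + 5 + 1 + 5 + 4 + 5 = 55 balls and still no colour has 6.
One more ball lands in a colour already at 5, so 56 draws are enough and 55 are not.

56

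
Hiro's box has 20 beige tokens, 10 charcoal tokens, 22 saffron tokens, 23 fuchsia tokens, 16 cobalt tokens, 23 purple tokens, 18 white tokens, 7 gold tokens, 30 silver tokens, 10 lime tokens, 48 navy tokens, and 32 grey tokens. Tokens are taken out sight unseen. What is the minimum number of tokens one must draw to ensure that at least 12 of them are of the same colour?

Put each drawn token into a box by colour. The largest draw with every box below 12 takes min(count, 11) from each colour; colours with fewer than 11 contribute all they have.
Σ min(cᵢ, 11) = 11 + 10 + 11 + 11 + 11 + 11 + 11 + 7 + 11 + 10 + 11 + 11 = 126.
Draw number 126 + 1 = 127 must push one box to 12.

127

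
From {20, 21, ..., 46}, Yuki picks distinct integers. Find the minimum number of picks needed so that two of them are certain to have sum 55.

Group the elements by complementary pair {x, 55−x}: {20,35}, {21,34}, {22,33}, …, giving 8 two-element pairs and 11 integers whose partner 55−x falls outside [20,46].
Treating each of those 19 groups as a pigeonhole, one can pick one integer per group — 19 integers — with no two summing to 55.
The 20th integer lands in an occupied pair, forcing a sum of 55.

20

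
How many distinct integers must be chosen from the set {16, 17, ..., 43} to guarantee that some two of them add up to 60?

16

Two chosen integers sum to 60 exactly when both halves of some pair {x, 60−x} with 17 ≤ x ≤ 60−x ≤ 43 are chosen — 13 such pairs.
The remaining 2 elements (those with no distinct partner in range) can never complete a 60-sum, so the worst case takes all of them and one from each pair: 2 + 13 = 15.
By the pigeonhole principle, the 16th integer has to be the second member of some pair, so 15 + 1 = 16.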